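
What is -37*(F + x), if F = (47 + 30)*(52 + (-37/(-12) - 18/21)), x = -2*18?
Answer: -1837901/12 ≈ -1.5316e+5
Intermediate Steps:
x = -36
F = 50105/12 (F = 77*(52 + (-37*(-1/12) - 18*1/21)) = 77*(52 + (37/12 - 6/7)) = 77*(52 + 187/84) = 77*(4555/84) = 50105/12 ≈ 4175.4)
-37*(F + x) = -37*(50105/12 - 36) = -37*49673/12 = -1837901/12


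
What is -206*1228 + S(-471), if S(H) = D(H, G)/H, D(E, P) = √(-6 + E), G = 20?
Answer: -252968 - I*√53/157 ≈ -2.5297e+5 - 0.04637*I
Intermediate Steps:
S(H) = √(-6 + H)/H
-206*1228 + S(-471) = -206*1228 + √(-6 - 471)/(-471) = -252968 - I*√53/157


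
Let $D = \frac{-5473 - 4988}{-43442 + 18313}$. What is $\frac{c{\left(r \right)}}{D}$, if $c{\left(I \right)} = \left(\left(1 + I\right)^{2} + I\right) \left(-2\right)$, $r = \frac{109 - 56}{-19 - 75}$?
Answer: $\frac{82950829}{46216698} \approx 1.7948$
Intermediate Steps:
$D = \frac{10461}{25129}$ ($D = - \frac{10461}{-25129} = \left(-10461\right) \left(- \frac{1}{25129}\right) = \frac{10461}{25129} \approx 0.41629$)
$r = - \frac{53}{94}$ ($r = \frac{53}{-94} = 53 \left(- \frac{1}{94}\right) = - \frac{53}{94} \approx -0.56383$)
$c{\left(I \right)} = - 2 I - 2 \left(1 + I\right)^{2}$ ($c{\left(I \right)} = \left(I + \left(1 + I\right)^{2}\right) \left(-2\right) = - 2 I - 2 \left(1 + I\right)^{2}$)
$\frac{c{\left(r \right)}}{D} = \frac{\left(-2\right) \left(- \frac{53}{94}\right) - 2 \left(1 - \frac{53}{94}\right)^{2}}{\frac{10461}{25129}} = \left(\frac{53}{47} - 2 \left(\frac{41}{94}\right)^{2}\right) \frac{25129}{10461} = \left(\frac{53}{47} - \frac{1681}{4418}\right) \frac{25129}{10461} = \frac{3301}{4418} \cdot \frac{25129}{10461} = \frac{82950829}{46216698}$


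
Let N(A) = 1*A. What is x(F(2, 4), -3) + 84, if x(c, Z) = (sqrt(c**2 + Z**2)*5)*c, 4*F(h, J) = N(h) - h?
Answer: 84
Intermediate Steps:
N(A) = A
F(h, J) = 0 (F(h, J) = (h - h)/4 = (1/4)*0 = 0)
x(c, Z) = 5*c*sqrt(Z**2 + c**2) (x(c, Z) = (sqrt(Z**2 + c**2)*5)*c = (5*sqrt(Z**2 + c**2))*c = 5*c*sqrt(Z**2 + c**2))
x(F(2, 4), -3) + 84 = 5*0*sqrt((-3)**2 + 0**2) + 84 = 5*0*sqrt(9 + 0) + 84 = 5*0*sqrt(9) + 84 = 5*0*3 + 84 = 0 + 84 = 84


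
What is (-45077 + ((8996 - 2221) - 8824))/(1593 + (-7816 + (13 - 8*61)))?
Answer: 23563/3349 ≈ 7.0358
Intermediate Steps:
(-45077 + ((8996 - 2221) - 8824))/(1593 + (-7816 + (13 - 8*61))) = (-45077 + (6775 - 8824))/(1593 + (-7816 + (13 - 488))) = (-45077 - 2049)/(1593 + (-7816 - 475)) = -47126/(1593 - 8291) = -47126/(-6698) = -47126*(-1/6698) = 23563/3349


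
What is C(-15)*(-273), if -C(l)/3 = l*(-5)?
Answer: 61425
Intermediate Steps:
C(l) = 15*l (C(l) = -3*l*(-5) = -(-15)*l = 15*l)
C(-15)*(-273) = (15*(-15))*(-273) = -225*(-273) = 61425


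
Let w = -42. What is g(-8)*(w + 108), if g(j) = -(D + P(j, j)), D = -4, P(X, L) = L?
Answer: 792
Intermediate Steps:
g(j) = 4 - j (g(j) = -(-4 + j) = 4 - j)
g(-8)*(w + 108) = (4 - 1*(-8))*(-42 + 108) = (4 + 8)*66 = 12*66 = 792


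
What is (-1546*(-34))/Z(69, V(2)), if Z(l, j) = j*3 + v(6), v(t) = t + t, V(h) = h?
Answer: 26282/9 ≈ 2920.2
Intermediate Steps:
v(t) = 2*t
Z(l, j) = 12 + 3*j (Z(l, j) = j*3 + 2*6 = 3*j + 12 = 12 + 3*j)
(-1546*(-34))/Z(69, V(2)) = (-1546*(-34))/(12 + 3*2) = 52564/(12 + 6) = 52564/18 = 52564*(1/18) = 26282/9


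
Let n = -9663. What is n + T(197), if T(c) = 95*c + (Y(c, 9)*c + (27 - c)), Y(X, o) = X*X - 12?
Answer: 7651891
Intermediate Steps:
Y(X, o) = -12 + X² (Y(X, o) = X² - 12 = -12 + X²)
T(c) = 27 + 94*c + c*(-12 + c²) (T(c) = 95*c + ((-12 + c²)*c + (27 - c)) = 95*c + (c*(-12 + c²) + (27 - c)) = 95*c + (27 - c + c*(-12 + c²)) = 27 + 94*c + c*(-12 + c²))
n + T(197) = -9663 + (27 + 197³ + 82*197) = -9663 + (27 + 7645373 + 16154) = -9663 + 7661554 = 7651891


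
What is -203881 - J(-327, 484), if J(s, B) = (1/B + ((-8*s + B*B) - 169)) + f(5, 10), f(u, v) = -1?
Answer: -213242173/484 ≈ -4.4058e+5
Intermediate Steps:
J(s, B) = -170 + 1/B + B² - 8*s (J(s, B) = (1/B + ((-8*s + B*B) - 169)) - 1 = (1/B + ((-8*s + B²) - 169)) - 1 = (1/B + ((B² - 8*s) - 169)) - 1 = (1/B + (-169 + B² - 8*s)) - 1 = (-169 + 1/B + B² - 8*s) - 1 = -170 + 1/B + B² - 8*s)
-203881 - J(-327, 484) = -203881 - (-170 + 1/484 + 484² - 8*(-327)) = -203881 - (-170 + 1/484 + 234256 + 2616) = -203881 - 1*114563769/484 = -203881 - 114563769/484 = -213242173/484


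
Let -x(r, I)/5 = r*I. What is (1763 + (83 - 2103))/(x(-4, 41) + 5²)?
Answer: -257/845 ≈ -0.30414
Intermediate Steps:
x(r, I) = -5*I*r (x(r, I) = -5*r*I = -5*I*r)
(1763 + (83 - 2103))/(x(-4, 41) + 5²) = (1763 + (83 - 2103))/(-5*41*(-4) + 5²) = (1763 - 2020)/(820 + 25) = -257/845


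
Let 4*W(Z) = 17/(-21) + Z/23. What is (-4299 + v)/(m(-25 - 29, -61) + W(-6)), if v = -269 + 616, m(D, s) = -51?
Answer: 7635264/99049 ≈ 77.086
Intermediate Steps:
W(Z) = -17/84 + Z/92 (W(Z) = (17/(-21) + Z/23)/4 = (17*(-1/21) + Z*(1/23))/4 = (-17/21 + Z/23)/4 = -17/84 + Z/92)
v = 347
(-4299 + v)/(m(-25 - 29, -61) + W(-6)) = (-4299 + 347)/(-51 + (-17/84 + (1/92)*(-6))) = -3952/(-51 + (-17/84 - 3/46)) = -3952/(-51 - 517/1932) = -3952/(-99049/1932) = -3952*(-1932/99049) = 7635264/99049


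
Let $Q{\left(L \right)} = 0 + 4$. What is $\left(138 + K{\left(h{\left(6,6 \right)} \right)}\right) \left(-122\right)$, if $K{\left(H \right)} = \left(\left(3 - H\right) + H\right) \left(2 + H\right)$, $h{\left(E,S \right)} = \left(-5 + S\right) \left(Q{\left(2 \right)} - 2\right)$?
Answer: $-18300$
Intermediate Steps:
$Q{\left(L \right)} = 4$
$h{\left(E,S \right)} = -10 + 2 S$ ($h{\left(E,S \right)} = \left(-5 + S\right) \left(4 - 2\right) = \left(-5 + S\right) 2 = -10 + 2 S$)
$K{\left(H \right)} = 6 + 3 H$ ($K{\left(H \right)} = 3 \left(2 + H\right) = 6 + 3 H$)
$\left(138 + K{\left(h{\left(6,6 \right)} \right)}\right) \left(-122\right) = \left(138 + \left(6 + 3 \left(-10 + 2 \cdot 6\right)\right)\right) \left(-122\right) = \left(138 + \left(6 + 3 \left(-10 + 12\right)\right)\right) \left(-122\right) = \left(138 + \left(6 + 3 \cdot 2\right)\right) \left(-122\right) = \left(138 + \left(6 + 6\right)\right) \left(-122\right) = \left(138 + 12\right) \left(-122\right) = 150 \left(-122\right) = -18300$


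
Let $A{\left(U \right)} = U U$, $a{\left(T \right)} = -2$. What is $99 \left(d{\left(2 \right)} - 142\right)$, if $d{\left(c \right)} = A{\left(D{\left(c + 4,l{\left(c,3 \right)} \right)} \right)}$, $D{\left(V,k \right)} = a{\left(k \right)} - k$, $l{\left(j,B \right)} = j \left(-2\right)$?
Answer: $-13662$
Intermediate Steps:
$l{\left(j,B \right)} = - 2 j$
$D{\left(V,k \right)} = -2 - k$
$A{\left(U \right)} = U^{2}$
$d{\left(c \right)} = \left(-2 + 2 c\right)^{2}$ ($d{\left(c \right)} = \left(-2 - - 2 c\right)^{2} = \left(-2 + 2 c\right)^{2}$)
$99 \left(d{\left(2 \right)} - 142\right) = 99 \left(4 \left(-1 + 2\right)^{2} - 142\right) = 99 \left(4 \cdot 1^{2} - 142\right) = 99 \left(4 \cdot 1 - 142\right) = 99 \left(4 - 142\right) = 99 \left(-138\right) = -13662$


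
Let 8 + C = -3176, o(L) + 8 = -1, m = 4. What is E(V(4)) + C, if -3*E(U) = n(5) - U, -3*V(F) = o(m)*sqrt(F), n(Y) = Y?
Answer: -9551/3 ≈ -3183.7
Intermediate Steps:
o(L) = -9 (o(L) = -8 - 1 = -9)
C = -3184 (C = -8 - 3176 = -3184)
V(F) = 3*sqrt(F) (V(F) = -(-3)*sqrt(F) = 3*sqrt(F))
E(U) = -5/3 + U/3 (E(U) = -(5 - U)/3 = -5/3 + U/3)
E(V(4)) + C = (-5/3 + (3*sqrt(4))/3) - 3184 = (-5/3 + (3*2)/3) - 3184 = (-5/3 + (1/3)*6) - 3184 = (-5/3 + 2) - 3184 = 1/3 - 3184 = -9551/3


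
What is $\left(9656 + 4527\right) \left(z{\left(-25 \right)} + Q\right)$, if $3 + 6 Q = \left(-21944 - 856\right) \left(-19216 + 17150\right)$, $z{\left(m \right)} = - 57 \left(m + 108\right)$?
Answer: $\frac{222561579071}{2} \approx 1.1128 \cdot 10^{11}$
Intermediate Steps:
$z{\left(m \right)} = -6156 - 57 m$ ($z{\left(m \right)} = - 57 \left(108 + m\right) = -6156 - 57 m$)
$Q = \frac{15701599}{2}$ ($Q = - \frac{1}{2} + \frac{\left(-21944 - 856\right) \left(-19216 + 17150\right)}{6} = - \frac{1}{2} + \frac{\left(-22800\right) \left(-2066\right)}{6} = - \frac{1}{2} + \frac{1}{6} \cdot 47104800 = - \frac{1}{2} + 7850800 = \frac{15701599}{2} \approx 7.8508 \cdot 10^{6}$)
$\left(9656 + 4527\right) \left(z{\left(-25 \right)} + Q\right) = \left(9656 + 4527\right) \left(\left(-6156 - -1425\right) + \frac{15701599}{2}\right) = 14183 \left(\left(-6156 + 1425\right) + \frac{15701599}{2}\right) = 14183 \left(-4731 + \frac{15701599}{2}\right) = 14183 \cdot \frac{15692137}{2} = \frac{222561579071}{2}$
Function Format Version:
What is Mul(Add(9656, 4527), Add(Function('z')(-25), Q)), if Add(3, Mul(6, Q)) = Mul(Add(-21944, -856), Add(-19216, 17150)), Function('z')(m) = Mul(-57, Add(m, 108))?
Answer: Rational(222561579071, 2) ≈ 1.1128e+11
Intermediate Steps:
Function('z')(m) = Add(-6156, Mul(-57, m)) (Function('z')(m) = Mul(-57, Add(108, m)) = Add(-6156, Mul(-57, m)))
Q = Rational(15701599, 2) (Q = Add(Rational(-1, 2), Mul(Rational(1, 6), Mul(Add(-21944, -856), Add(-19216, 17150)))) = Add(Rational(-1, 2), Mul(Rational(1, 6), Mul(-22800, -2066))) = Add(Rational(-1, 2), Mul(Rational(1, 6), 47104800)) = Add(Rational(-1, 2), 7850800) = Rational(15701599, 2) ≈ 7.8508e+6)
Mul(Add(9656, 4527), Add(Function('z')(-25), Q)) = Mul(Add(9656, 4527), Add(Add(-6156, Mul(-57, -25)), Rational(15701599, 2))) = Mul(14183, Add(Add(-6156, 1425), Rational(15701599, 2))) = Mul(14183, Add(-4731, Rational(15701599, 2))) = Mul(14183, Rational(15692137, 2)) = Rational(222561579071, 2)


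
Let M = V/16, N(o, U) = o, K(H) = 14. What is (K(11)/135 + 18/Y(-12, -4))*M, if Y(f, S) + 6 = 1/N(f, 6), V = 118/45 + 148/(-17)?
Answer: 32738563/30156300 ≈ 1.0856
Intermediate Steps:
V = -4654/765 (V = 118*(1/45) + 148*(-1/17) = 118/45 - 148/17 = -4654/765 ≈ -6.0837)
Y(f, S) = -6 + 1/f
M = -2327/6120 (M = -4654/765/16 = -4654/765*1/16 = -2327/6120 ≈ -0.38023)
(K(11)/135 + 18/Y(-12, -4))*M = (14/135 + 18/(-6 + 1/(-12)))*(-2327/6120) = (14*(1/135) + 18/(-6 - 1/12))*(-2327/6120) = (14/135 + 18/(-73/12))*(-2327/6120) = (14/135 + 18*(-12/73))*(-2327/6120) = (14/135 - 216/73)*(-2327/6120) = -28138/9855*(-2327/6120) = 32738563/30156300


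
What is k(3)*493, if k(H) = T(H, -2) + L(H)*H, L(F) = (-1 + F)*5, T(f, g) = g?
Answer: 13804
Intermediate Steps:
L(F) = -5 + 5*F
k(H) = -2 + H*(-5 + 5*H) (k(H) = -2 + (-5 + 5*H)*H = -2 + H*(-5 + 5*H))
k(3)*493 = (-2 + 5*3*(-1 + 3))*493 = (-2 + 5*3*2)*493 = (-2 + 30)*493 = 28*493 = 13804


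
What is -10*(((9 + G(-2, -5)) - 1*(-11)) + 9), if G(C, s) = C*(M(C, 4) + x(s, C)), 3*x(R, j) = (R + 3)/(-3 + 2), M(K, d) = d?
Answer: -590/3 ≈ -196.67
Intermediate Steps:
x(R, j) = -1 - R/3 (x(R, j) = ((R + 3)/(-3 + 2))/3 = ((3 + R)/(-1))/3 = ((3 + R)*(-1))/3 = (-3 - R)/3 = -1 - R/3)
G(C, s) = C*(3 - s/3) (G(C, s) = C*(4 + (-1 - s/3)) = C*(3 - s/3))
-10*(((9 + G(-2, -5)) - 1*(-11)) + 9) = -10*(((9 + (⅓)*(-2)*(9 - 1*(-5))) - 1*(-11)) + 9) = -10*(((9 + (⅓)*(-2)*(9 + 5)) + 11) + 9) = -10*(((9 + (⅓)*(-2)*14) + 11) + 9) = -10*(((9 - 28/3) + 11) + 9) = -10*((-⅓ + 11) + 9) = -10*(32/3 + 9) = -10*59/3 = -590/3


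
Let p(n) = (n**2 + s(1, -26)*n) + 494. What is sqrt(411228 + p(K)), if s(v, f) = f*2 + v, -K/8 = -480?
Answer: sqrt(14961482) ≈ 3868.0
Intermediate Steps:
K = 3840 (K = -8*(-480) = 3840)
s(v, f) = v + 2*f (s(v, f) = 2*f + v = v + 2*f)
p(n) = 494 + n**2 - 51*n (p(n) = (n**2 + (1 + 2*(-26))*n) + 494 = (n**2 + (1 - 52)*n) + 494 = (n**2 - 51*n) + 494 = 494 + n**2 - 51*n)
sqrt(411228 + p(K)) = sqrt(411228 + (494 + 3840**2 - 51*3840)) = sqrt(411228 + (494 + 14745600 - 195840)) = sqrt(411228 + 14550254) = sqrt(14961482)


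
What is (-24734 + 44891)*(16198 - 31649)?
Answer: -311445807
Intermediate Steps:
(-24734 + 44891)*(16198 - 31649) = 20157*(-15451) = -311445807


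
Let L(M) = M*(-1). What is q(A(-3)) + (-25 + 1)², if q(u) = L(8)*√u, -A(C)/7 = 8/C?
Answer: 576 - 16*√42/3 ≈ 541.44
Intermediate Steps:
L(M) = -M
A(C) = -56/C
q(u) = -8*√u (q(u) = (-1*8)*√u = -8*√u)
q(A(-3)) + (-25 + 1)² = -8*2*√14*√(-1/(-3)) + (-25 + 1)² = -8*2*√42/3 + (-24)² = -16*√42/3 + 576 = 576 - 16*√42/3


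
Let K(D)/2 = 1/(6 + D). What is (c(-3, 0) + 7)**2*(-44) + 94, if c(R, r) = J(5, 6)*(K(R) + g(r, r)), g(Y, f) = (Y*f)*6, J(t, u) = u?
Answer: -5230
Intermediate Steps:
g(Y, f) = 6*Y*f
K(D) = 2/(6 + D)
c(R, r) = 12/(6 + R) + 36*r**2 (c(R, r) = 6*(2/(6 + R) + 6*r*r) = 6*(2/(6 + R) + 6*r**2) = 12/(6 + R) + 36*r**2)
(c(-3, 0) + 7)**2*(-44) + 94 = (12*(1 + 3*0**2*(6 - 3))/(6 - 3) + 7)**2*(-44) + 94 = (12*(1 + 3*0*3)/3 + 7)**2*(-44) + 94 = (12*(1/3)*(1 + 0) + 7)**2*(-44) + 94 = (12*(1/3)*1 + 7)**2*(-44) + 94 = (4 + 7)**2*(-44) + 94 = 11**2*(-44) + 94 = 121*(-44) + 94 = -5324 + 94 = -5230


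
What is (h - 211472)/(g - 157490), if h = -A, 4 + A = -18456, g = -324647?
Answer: 193012/482137 ≈ 0.40033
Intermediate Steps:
A = -18460 (A = -4 - 18456 = -18460)
h = 18460 (h = -1*(-18460) = 18460)
(h - 211472)/(g - 157490) = (18460 - 211472)/(-324647 - 157490) = -193012/(-482137) = -193012*(-1/482137) = 193012/482137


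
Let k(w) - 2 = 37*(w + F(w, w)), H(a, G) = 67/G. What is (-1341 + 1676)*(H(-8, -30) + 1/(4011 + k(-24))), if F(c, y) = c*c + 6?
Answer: -110692241/147954 ≈ -748.15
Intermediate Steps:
F(c, y) = 6 + c² (F(c, y) = c² + 6 = 6 + c²)
k(w) = 224 + 37*w + 37*w² (k(w) = 2 + 37*(w + (6 + w²)) = 2 + 37*(6 + w + w²) = 2 + (222 + 37*w + 37*w²) = 224 + 37*w + 37*w²)
(-1341 + 1676)*(H(-8, -30) + 1/(4011 + k(-24))) = (-1341 + 1676)*(67/(-30) + 1/(4011 + (224 + 37*(-24) + 37*(-24)²))) = 335*(67*(-1/30) + 1/(4011 + (224 - 888 + 37*576))) = 335*(-67/30 + 1/(4011 + (224 - 888 + 21312))) = 335*(-67/30 + 1/(4011 + 20648)) = 335*(-67/30 + 1/24659) = 335*(-1652123/739770) = -110692241/147954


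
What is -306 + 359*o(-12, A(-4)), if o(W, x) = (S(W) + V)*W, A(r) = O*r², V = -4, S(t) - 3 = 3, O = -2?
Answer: -8922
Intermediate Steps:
S(t) = 6 (S(t) = 3 + 3 = 6)
A(r) = -2*r²
o(W, x) = 2*W (o(W, x) = (6 - 4)*W = 2*W)
-306 + 359*o(-12, A(-4)) = -306 + 359*(2*(-12)) = -306 + 359*(-24) = -306 - 8616 = -8922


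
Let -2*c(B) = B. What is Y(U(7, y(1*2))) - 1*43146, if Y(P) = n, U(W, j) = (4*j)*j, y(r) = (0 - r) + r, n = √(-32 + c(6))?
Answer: -43146 + I*√35 ≈ -43146.0 + 5.9161*I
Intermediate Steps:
c(B) = -B/2
n = I*√35 (n = √(-32 - ½*6) = √(-32 - 3) = √(-35) = I*√35 ≈ 5.9161*I)
y(r) = 0 (y(r) = -r + r = 0)
U(W, j) = 4*j²
Y(P) = I*√35
Y(U(7, y(1*2))) - 1*43146 = I*√35 - 1*43146 = I*√35 - 43146 = -43146 + I*√35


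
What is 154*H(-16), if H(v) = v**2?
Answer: 39424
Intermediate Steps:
154*H(-16) = 154*(-16)**2 = 154*256 = 39424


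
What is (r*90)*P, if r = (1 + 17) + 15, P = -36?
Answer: -106920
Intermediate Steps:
r = 33 (r = 18 + 15 = 33)
(r*90)*P = (33*90)*(-36) = 2970*(-36) = -106920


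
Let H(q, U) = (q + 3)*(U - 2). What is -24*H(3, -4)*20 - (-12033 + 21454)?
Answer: 7859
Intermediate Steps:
H(q, U) = (-2 + U)*(3 + q) (H(q, U) = (3 + q)*(-2 + U) = (-2 + U)*(3 + q))
-24*H(3, -4)*20 - (-12033 + 21454) = -24*(-6 - 2*3 + 3*(-4) - 4*3)*20 - (-12033 + 21454) = -24*(-6 - 6 - 12 - 12)*20 - 1*9421 = -24*(-36)*20 - 9421 = 864*20 - 9421 = 17280 - 9421 = 7859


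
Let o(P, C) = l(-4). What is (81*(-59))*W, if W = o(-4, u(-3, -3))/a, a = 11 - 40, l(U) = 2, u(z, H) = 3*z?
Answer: 9558/29 ≈ 329.59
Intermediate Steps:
o(P, C) = 2
a = -29
W = -2/29 (W = 2/(-29) = 2*(-1/29) = -2/29 ≈ -0.068966)
(81*(-59))*W = (81*(-59))*(-2/29) = -4779*(-2/29) = 9558/29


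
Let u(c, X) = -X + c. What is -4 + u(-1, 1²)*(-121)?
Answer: 238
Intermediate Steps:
u(c, X) = c - X
-4 + u(-1, 1²)*(-121) = -4 + (-1 - 1*1²)*(-121) = -4 + (-1 - 1*1)*(-121) = -4 + (-1 - 1)*(-121) = -4 - 2*(-121) = -4 + 242 = 238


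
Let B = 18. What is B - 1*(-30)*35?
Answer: 1068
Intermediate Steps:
B - 1*(-30)*35 = 18 - 1*(-30)*35 = 18 + 30*35 = 18 + 1050 = 1068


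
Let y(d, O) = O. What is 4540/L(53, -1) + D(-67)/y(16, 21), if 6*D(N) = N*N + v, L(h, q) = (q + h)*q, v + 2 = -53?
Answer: -14228/273 ≈ -52.117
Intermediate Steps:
v = -55 (v = -2 - 53 = -55)
L(h, q) = q*(h + q) (L(h, q) = (h + q)*q = q*(h + q))
D(N) = -55/6 + N²/6 (D(N) = (N*N - 55)/6 = (N² - 55)/6 = (-55 + N²)/6 = -55/6 + N²/6)
4540/L(53, -1) + D(-67)/y(16, 21) = 4540/((-(53 - 1))) + (-55/6 + (⅙)*(-67)²)/21 = 4540/((-1*52)) + (-55/6 + (⅙)*4489)*(1/21) = 4540/(-52) + (-55/6 + 4489/6)*(1/21) = 4540*(-1/52) + 739*(1/21) = -1135/13 + 739/21 = -14228/273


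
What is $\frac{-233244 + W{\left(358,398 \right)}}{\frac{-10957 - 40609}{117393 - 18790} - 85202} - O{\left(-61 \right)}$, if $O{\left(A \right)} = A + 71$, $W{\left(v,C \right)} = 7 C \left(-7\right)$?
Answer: $- \frac{29545364941}{4200612186} \approx -7.0336$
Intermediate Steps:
$W{\left(v,C \right)} = - 49 C$
$O{\left(A \right)} = 71 + A$
$\frac{-233244 + W{\left(358,398 \right)}}{\frac{-10957 - 40609}{117393 - 18790} - 85202} - O{\left(-61 \right)} = \frac{-233244 - 19502}{\frac{-10957 - 40609}{117393 - 18790} - 85202} - \left(71 - 61\right) = \frac{-233244 - 19502}{- \frac{51566}{98603} - 85202} - 10 = - \frac{252746}{\left(-51566\right) \frac{1}{98603} - 85202} - 10 = - \frac{252746}{- \frac{51566}{98603} - 85202} - 10 = - \frac{252746}{- \frac{8401224372}{98603}} - 10 = \left(-252746\right) \left(- \frac{98603}{8401224372}\right) - 10 = \frac{12460756919}{4200612186} - 10 = - \frac{29545364941}{4200612186}$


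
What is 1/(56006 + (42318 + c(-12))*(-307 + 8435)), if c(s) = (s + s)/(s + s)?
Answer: 1/344024838 ≈ 2.9068e-9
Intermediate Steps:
c(s) = 1 (c(s) = (2*s)/((2*s)) = (2*s)*(1/(2*s)) = 1)
1/(56006 + (42318 + c(-12))*(-307 + 8435)) = 1/(56006 + (42318 + 1)*(-307 + 8435)) = 1/(56006 + 42319*8128) = 1/(56006 + 343968832) = 1/344024838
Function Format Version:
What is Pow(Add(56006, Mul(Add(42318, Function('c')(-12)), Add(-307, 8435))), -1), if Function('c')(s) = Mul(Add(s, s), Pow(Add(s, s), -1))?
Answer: Rational(1, 344024838) ≈ 2.9068e-9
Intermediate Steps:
Function('c')(s) = 1 (Function('c')(s) = Mul(Mul(2, s), Pow(Mul(2, s), -1)) = Mul(Mul(2, s), Mul(Rational(1, 2), Pow(s, -1))) = 1)
Pow(Add(56006, Mul(Add(42318, Function('c')(-12)), Add(-307, 8435))), -1) = Pow(Add(56006, Mul(Add(42318, 1), Add(-307, 8435))), -1) = Pow(Add(56006, Mul(42319, 8128)), -1) = Pow(Add(56006, 343968832), -1) = Pow(344024838, -1) = Rational(1, 344024838)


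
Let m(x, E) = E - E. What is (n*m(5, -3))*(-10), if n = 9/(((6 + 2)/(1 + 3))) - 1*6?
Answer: 0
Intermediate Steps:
m(x, E) = 0
n = -3/2 (n = 9/((8/4)) - 6 = 9/((8*(¼))) - 6 = 9/2 - 6 = -3/2 ≈ -1.5000)
(n*m(5, -3))*(-10) = -3/2*0*(-10) = 0*(-10) = 0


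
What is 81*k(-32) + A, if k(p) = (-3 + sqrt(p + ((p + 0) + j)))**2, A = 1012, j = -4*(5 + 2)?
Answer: -5711 - 972*I*sqrt(23) ≈ -5711.0 - 4661.5*I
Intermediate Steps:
j = -28 (j = -4*7 = -28)
k(p) = (-3 + sqrt(-28 + 2*p))**2 (k(p) = (-3 + sqrt(p + ((p + 0) - 28)))**2 = (-3 + sqrt(p + (p - 28)))**2 = (-3 + sqrt(p + (-28 + p)))**2 = (-3 + sqrt(-28 + 2*p))**2)
81*k(-32) + A = 81*(-3 + sqrt(2)*sqrt(-14 - 32))**2 + 1012 = 81*(-3 + sqrt(2)*sqrt(-46))**2 + 1012 = 81*(-3 + sqrt(2)*(I*sqrt(46)))**2 + 1012 = 81*(-3 + 2*I*sqrt(23))**2 + 1012 = 1012 + 81*(-3 + 2*I*sqrt(23))**2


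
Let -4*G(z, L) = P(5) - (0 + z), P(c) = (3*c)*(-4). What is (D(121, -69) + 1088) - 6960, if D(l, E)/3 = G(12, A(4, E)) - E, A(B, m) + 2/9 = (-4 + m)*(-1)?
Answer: -5611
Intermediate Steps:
A(B, m) = 34/9 - m (A(B, m) = -2/9 + (-4 + m)*(-1) = -2/9 + (4 - m) = 34/9 - m)
P(c) = -12*c
G(z, L) = 15 + z/4 (G(z, L) = -(-12*5 - (0 + z))/4 = -(-60 - z)/4 = 15 + z/4)
D(l, E) = 54 - 3*E (D(l, E) = 3*((15 + (¼)*12) - E) = 3*((15 + 3) - E) = 3*(18 - E) = 54 - 3*E)
(D(121, -69) + 1088) - 6960 = ((54 - 3*(-69)) + 1088) - 6960 = ((54 + 207) + 1088) - 6960 = (261 + 1088) - 6960 = 1349 - 6960 = -5611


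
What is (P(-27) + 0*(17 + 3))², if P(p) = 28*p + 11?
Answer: 555025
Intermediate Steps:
P(p) = 11 + 28*p
(P(-27) + 0*(17 + 3))² = ((11 + 28*(-27)) + 0*(17 + 3))² = ((11 - 756) + 0*20)² = (-745 + 0)² = (-745)² = 555025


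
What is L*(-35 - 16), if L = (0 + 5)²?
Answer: -1275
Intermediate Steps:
L = 25 (L = 5² = 25)
L*(-35 - 16) = 25*(-35 - 16) = 25*(-51) = -1275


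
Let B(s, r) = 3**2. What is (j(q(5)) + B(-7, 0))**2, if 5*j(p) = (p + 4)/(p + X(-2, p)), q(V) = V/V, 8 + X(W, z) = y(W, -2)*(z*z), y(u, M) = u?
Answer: 6400/81 ≈ 79.012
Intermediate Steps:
B(s, r) = 9
X(W, z) = -8 + W*z**2 (X(W, z) = -8 + W*(z*z) = -8 + W*z**2)
q(V) = 1
j(p) = (4 + p)/(5*(-8 + p - 2*p**2)) (j(p) = ((p + 4)/(p + (-8 - 2*p**2)))/5 = ((4 + p)/(-8 + p - 2*p**2))/5 = (4 + p)/(5*(-8 + p - 2*p**2)))
(j(q(5)) + B(-7, 0))**2 = ((4 + 1)/(5*(-8 + 1 - 2*1**2)) + 9)**2 = ((1/5)*5/(-8 + 1 - 2*1) + 9)**2 = ((1/5)*5/(-8 + 1 - 2) + 9)**2 = ((1/5)*5/(-9) + 9)**2 = ((1/5)*(-1/9)*5 + 9)**2 = (-1/9 + 9)**2 = (80/9)**2 = 6400/81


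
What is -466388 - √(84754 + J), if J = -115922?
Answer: -466388 - 8*I*√487 ≈ -4.6639e+5 - 176.54*I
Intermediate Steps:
-466388 - √(84754 + J) = -466388 - √(84754 - 115922) = -466388 - √(-31168) = -466388 - 8*I*√487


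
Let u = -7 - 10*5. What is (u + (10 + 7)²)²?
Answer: 53824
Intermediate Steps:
u = -57 (u = -7 - 50 = -57)
(u + (10 + 7)²)² = (-57 + (10 + 7)²)² = (-57 + 17²)² = (-57 + 289)² = 232² = 53824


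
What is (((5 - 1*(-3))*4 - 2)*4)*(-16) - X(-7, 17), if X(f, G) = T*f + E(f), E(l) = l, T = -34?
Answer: -2151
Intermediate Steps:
X(f, G) = -33*f (X(f, G) = -34*f + f = -33*f)
(((5 - 1*(-3))*4 - 2)*4)*(-16) - X(-7, 17) = (((5 - 1*(-3))*4 - 2)*4)*(-16) - (-33)*(-7) = (((5 + 3)*4 - 2)*4)*(-16) - 1*231 = ((8*4 - 2)*4)*(-16) - 231 = ((32 - 2)*4)*(-16) - 231 = (30*4)*(-16) - 231 = 120*(-16) - 231 = -1920 - 231 = -2151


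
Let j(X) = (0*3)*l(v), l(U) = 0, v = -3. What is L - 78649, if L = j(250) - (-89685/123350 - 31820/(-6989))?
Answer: -13561212468577/172418630 ≈ -78653.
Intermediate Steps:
j(X) = 0 (j(X) = (0*3)*0 = 0*0 = 0)
L = -659637707/172418630 (L = 0 - (-89685/123350 - 31820/(-6989)) = 0 - (-89685*1/123350 - 31820*(-1/6989)) = 0 - (-17937/24670 + 31820/6989) = 0 - 1*659637707/172418630 = 0 - 659637707/172418630 = -659637707/172418630 ≈ -3.8258)
L - 78649 = -659637707/172418630 - 78649 = -13561212468577/172418630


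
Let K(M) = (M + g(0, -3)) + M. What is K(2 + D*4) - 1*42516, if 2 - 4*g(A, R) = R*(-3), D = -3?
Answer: -170151/4 ≈ -42538.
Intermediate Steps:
g(A, R) = ½ + 3*R/4 (g(A, R) = ½ - R*(-3)/4 = ½ - (-3)*R/4 = ½ + 3*R/4)
K(M) = -7/4 + 2*M (K(M) = (M + (½ + (¾)*(-3))) + M = (M + (½ - 9/4)) + M = (M - 7/4) + M = (-7/4 + M) + M = -7/4 + 2*M)
K(2 + D*4) - 1*42516 = (-7/4 + 2*(2 - 3*4)) - 1*42516 = (-7/4 + 2*(2 - 12)) - 42516 = (-7/4 + 2*(-10)) - 42516 = (-7/4 - 20) - 42516 = -87/4 - 42516 = -170151/4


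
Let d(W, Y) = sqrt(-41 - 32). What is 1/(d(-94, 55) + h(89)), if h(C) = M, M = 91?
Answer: 91/8354 - I*sqrt(73)/8354 ≈ 0.010893 - 0.0010227*I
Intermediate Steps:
h(C) = 91
d(W, Y) = I*sqrt(73) (d(W, Y) = sqrt(-73) = I*sqrt(73))
1/(d(-94, 55) + h(89)) = 1/(I*sqrt(73) + 91) = 1/(91 + I*sqrt(73))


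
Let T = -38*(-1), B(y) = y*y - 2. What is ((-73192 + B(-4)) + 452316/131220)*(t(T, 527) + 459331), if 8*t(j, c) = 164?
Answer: -735112825673111/21870 ≈ -3.3613e+10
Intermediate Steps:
B(y) = -2 + y² (B(y) = y² - 2 = -2 + y²)
T = 38
t(j, c) = 41/2 (t(j, c) = (⅛)*164 = 41/2)
((-73192 + B(-4)) + 452316/131220)*(t(T, 527) + 459331) = ((-73192 + (-2 + (-4)²)) + 452316/131220)*(41/2 + 459331) = ((-73192 + (-2 + 16)) + 452316*(1/131220))*(918703/2) = ((-73192 + 14) + 37693/10935)*(918703/2) = (-73178 + 37693/10935)*(918703/2) = -800163737/10935*918703/2 = -735112825673111/21870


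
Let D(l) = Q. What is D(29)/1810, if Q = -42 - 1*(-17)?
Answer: -5/362 ≈ -0.013812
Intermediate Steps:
Q = -25 (Q = -42 + 17 = -25)
D(l) = -25
D(29)/1810 = -25/1810 = -25*1/1810 = -5/362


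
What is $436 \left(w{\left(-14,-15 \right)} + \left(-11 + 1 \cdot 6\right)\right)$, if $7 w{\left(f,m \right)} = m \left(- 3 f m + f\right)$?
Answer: $599500$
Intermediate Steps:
$w{\left(f,m \right)} = \frac{m \left(f - 3 f m\right)}{7}$ ($w{\left(f,m \right)} = \frac{m \left(- 3 f m + f\right)}{7} = \frac{m \left(f - 3 f m\right)}{7}$)
$436 \left(w{\left(-14,-15 \right)} + \left(-11 + 1 \cdot 6\right)\right) = 436 \left(\frac{1}{7} \left(-14\right) \left(-15\right) \left(1 - -45\right) + \left(-11 + 1 \cdot 6\right)\right) = 436 \left(\frac{1}{7} \left(-14\right) \left(-15\right) \left(1 + 45\right) + \left(-11 + 6\right)\right) = 436 \left(\frac{1}{7} \left(-14\right) \left(-15\right) 46 - 5\right) = 436 \left(1380 - 5\right) = 436 \cdot 1375 = 599500$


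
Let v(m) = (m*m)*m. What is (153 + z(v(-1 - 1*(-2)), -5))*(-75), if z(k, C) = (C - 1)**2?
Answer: -14175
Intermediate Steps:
v(m) = m**3 (v(m) = m**2*m = m**3)
z(k, C) = (-1 + C)**2
(153 + z(v(-1 - 1*(-2)), -5))*(-75) = (153 + (-1 - 5)**2)*(-75) = (153 + (-6)**2)*(-75) = (153 + 36)*(-75) = 189*(-75) = -14175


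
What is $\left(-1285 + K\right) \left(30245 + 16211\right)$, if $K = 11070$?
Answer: $454571960$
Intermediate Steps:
$\left(-1285 + K\right) \left(30245 + 16211\right) = \left(-1285 + 11070\right) \left(30245 + 16211\right) = 9785 \cdot 46456 = 454571960$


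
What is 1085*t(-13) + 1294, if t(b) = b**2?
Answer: 184659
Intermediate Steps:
1085*t(-13) + 1294 = 1085*(-13)**2 + 1294 = 1085*169 + 1294 = 183365 + 1294 = 184659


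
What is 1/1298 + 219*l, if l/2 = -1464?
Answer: -832319135/1298 ≈ -6.4123e+5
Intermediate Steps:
l = -2928 (l = 2*(-1464) = -2928)
1/1298 + 219*l = 1/1298 + 219*(-2928) = 1/1298 - 641232 = -832319135/1298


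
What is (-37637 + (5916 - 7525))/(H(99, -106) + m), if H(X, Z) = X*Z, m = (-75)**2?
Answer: 13082/1623 ≈ 8.0604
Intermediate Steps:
m = 5625
(-37637 + (5916 - 7525))/(H(99, -106) + m) = (-37637 + (5916 - 7525))/(99*(-106) + 5625) = (-37637 - 1609)/(-10494 + 5625) = -39246/(-4869) = -39246*(-1/4869) = 13082/1623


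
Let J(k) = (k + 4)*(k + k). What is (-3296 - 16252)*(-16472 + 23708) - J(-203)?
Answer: -141530122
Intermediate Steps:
J(k) = 2*k*(4 + k) (J(k) = (4 + k)*(2*k) = 2*k*(4 + k))
(-3296 - 16252)*(-16472 + 23708) - J(-203) = (-3296 - 16252)*(-16472 + 23708) - 2*(-203)*(4 - 203) = -19548*7236 - 2*(-203)*(-199) = -141449328 - 1*80794 = -141449328 - 80794 = -141530122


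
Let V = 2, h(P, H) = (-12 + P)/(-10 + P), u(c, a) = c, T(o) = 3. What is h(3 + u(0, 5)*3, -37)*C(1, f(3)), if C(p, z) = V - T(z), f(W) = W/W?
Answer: -9/7 ≈ -1.2857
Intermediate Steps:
f(W) = 1
h(P, H) = (-12 + P)/(-10 + P)
C(p, z) = -1 (C(p, z) = 2 - 1*3 = 2 - 3 = -1)
h(3 + u(0, 5)*3, -37)*C(1, f(3)) = ((-12 + (3 + 0*3))/(-10 + (3 + 0*3)))*(-1) = ((-12 + (3 + 0))/(-10 + (3 + 0)))*(-1) = ((-12 + 3)/(-10 + 3))*(-1) = (-9/(-7))*(-1) = -1/7*(-9)*(-1) = (9/7)*(-1) = -9/7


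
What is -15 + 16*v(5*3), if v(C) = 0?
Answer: -15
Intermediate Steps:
-15 + 16*v(5*3) = -15 + 16*0 = -15 + 0 = -15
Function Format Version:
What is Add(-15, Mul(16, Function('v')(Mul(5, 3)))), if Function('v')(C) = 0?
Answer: -15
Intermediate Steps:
Add(-15, Mul(16, Function('v')(Mul(5, 3)))) = Add(-15, Mul(16, 0)) = Add(-15, 0) = -15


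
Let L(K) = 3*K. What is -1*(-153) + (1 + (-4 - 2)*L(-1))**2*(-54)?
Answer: -19341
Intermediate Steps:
-1*(-153) + (1 + (-4 - 2)*L(-1))**2*(-54) = -1*(-153) + (1 + (-4 - 2)*(3*(-1)))**2*(-54) = 153 + (1 - 6*(-3))**2*(-54) = 153 + (1 + 18)**2*(-54) = 153 + 19**2*(-54) = 153 + 361*(-54) = 153 - 19494 = -19341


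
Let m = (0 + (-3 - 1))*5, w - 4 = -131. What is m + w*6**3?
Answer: -27452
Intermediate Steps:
w = -127 (w = 4 - 131 = -127)
m = -20 (m = (0 - 4)*5 = -4*5 = -20)
m + w*6**3 = -20 - 127*6**3 = -20 - 127*216 = -20 - 27432 = -27452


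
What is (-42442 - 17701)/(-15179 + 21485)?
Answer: -60143/6306 ≈ -9.5374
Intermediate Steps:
(-42442 - 17701)/(-15179 + 21485) = -60143/6306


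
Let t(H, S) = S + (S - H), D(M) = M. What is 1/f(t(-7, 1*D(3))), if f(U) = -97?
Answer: -1/97 ≈ -0.010309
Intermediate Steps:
t(H, S) = -H + 2*S
1/f(t(-7, 1*D(3))) = 1/(-97) = -1/97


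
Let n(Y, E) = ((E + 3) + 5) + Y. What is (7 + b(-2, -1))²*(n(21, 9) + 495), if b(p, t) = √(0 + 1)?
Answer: 34112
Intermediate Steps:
b(p, t) = 1 (b(p, t) = √1 = 1)
n(Y, E) = 8 + E + Y (n(Y, E) = ((3 + E) + 5) + Y = (8 + E) + Y = 8 + E + Y)
(7 + b(-2, -1))²*(n(21, 9) + 495) = (7 + 1)²*((8 + 9 + 21) + 495) = 8²*(38 + 495) = 64*533 = 34112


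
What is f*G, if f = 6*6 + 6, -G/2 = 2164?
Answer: -181776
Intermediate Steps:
G = -4328 (G = -2*2164 = -4328)
f = 42 (f = 36 + 6 = 42)
f*G = 42*(-4328) = -181776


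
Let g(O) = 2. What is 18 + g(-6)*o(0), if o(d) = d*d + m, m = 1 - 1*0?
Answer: 20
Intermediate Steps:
m = 1 (m = 1 + 0 = 1)
o(d) = 1 + d² (o(d) = d*d + 1 = d² + 1 = 1 + d²)
18 + g(-6)*o(0) = 18 + 2*(1 + 0²) = 18 + 2*(1 + 0) = 18 + 2*1 = 18 + 2 = 20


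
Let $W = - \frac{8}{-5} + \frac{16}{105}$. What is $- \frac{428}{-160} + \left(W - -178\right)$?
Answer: $\frac{153239}{840} \approx 182.43$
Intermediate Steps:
$W = \frac{184}{105}$ ($W = \left(-8\right) \left(- \frac{1}{5}\right) + 16 \cdot \frac{1}{105} = \frac{8}{5} + \frac{16}{105} = \frac{184}{105} \approx 1.7524$)
$- \frac{428}{-160} + \left(W - -178\right) = - \frac{428}{-160} + \left(\frac{184}{105} - -178\right) = \left(-428\right) \left(- \frac{1}{160}\right) + \left(\frac{184}{105} + 178\right) = \frac{107}{40} + \frac{18874}{105} = \frac{153239}{840}$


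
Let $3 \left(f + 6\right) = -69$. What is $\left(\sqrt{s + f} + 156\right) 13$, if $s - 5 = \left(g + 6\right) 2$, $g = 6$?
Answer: $2028$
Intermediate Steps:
$s = 29$ ($s = 5 + \left(6 + 6\right) 2 = 5 + 12 \cdot 2 = 5 + 24 = 29$)
$f = -29$ ($f = -6 + \frac{1}{3} \left(-69\right) = -6 - 23 = -29$)
$\left(\sqrt{s + f} + 156\right) 13 = \left(\sqrt{29 - 29} + 156\right) 13 = \left(\sqrt{0} + 156\right) 13 = \left(0 + 156\right) 13 = 156 \cdot 13 = 2028$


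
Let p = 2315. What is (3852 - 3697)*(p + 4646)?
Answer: 1078955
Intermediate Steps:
(3852 - 3697)*(p + 4646) = (3852 - 3697)*(2315 + 4646) = 155*6961 = 1078955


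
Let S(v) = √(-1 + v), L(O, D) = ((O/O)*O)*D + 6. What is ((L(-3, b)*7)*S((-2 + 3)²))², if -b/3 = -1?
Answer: 0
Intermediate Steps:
b = 3 (b = -3*(-1) = 3)
L(O, D) = 6 + D*O (L(O, D) = (1*O)*D + 6 = O*D + 6 = D*O + 6 = 6 + D*O)
((L(-3, b)*7)*S((-2 + 3)²))² = (((6 + 3*(-3))*7)*√(-1 + (-2 + 3)²))² = (((6 - 9)*7)*√(-1 + 1²))² = ((-3*7)*√(-1 + 1))² = (-21*√0)² = (-21*0)² = 0² = 0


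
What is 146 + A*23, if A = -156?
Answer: -3442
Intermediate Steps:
146 + A*23 = 146 - 156*23 = 146 - 3588 = -3442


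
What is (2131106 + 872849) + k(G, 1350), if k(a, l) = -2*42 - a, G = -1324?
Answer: 3005195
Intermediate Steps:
k(a, l) = -84 - a
(2131106 + 872849) + k(G, 1350) = (2131106 + 872849) + (-84 - 1*(-1324)) = 3003955 + (-84 + 1324) = 3003955 + 1240 = 3005195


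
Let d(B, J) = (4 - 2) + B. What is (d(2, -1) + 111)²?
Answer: 13225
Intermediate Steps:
d(B, J) = 2 + B
(d(2, -1) + 111)² = ((2 + 2) + 111)² = (4 + 111)² = 115² = 13225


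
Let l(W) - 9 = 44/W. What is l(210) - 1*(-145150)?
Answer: 15241717/105 ≈ 1.4516e+5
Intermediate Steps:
l(W) = 9 + 44/W
l(210) - 1*(-145150) = (9 + 44/210) - 1*(-145150) = (9 + 44*(1/210)) + 145150 = (9 + 22/105) + 145150 = 967/105 + 145150 = 15241717/105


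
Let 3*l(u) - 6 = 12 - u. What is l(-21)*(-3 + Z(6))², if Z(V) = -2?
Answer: 325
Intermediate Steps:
l(u) = 6 - u/3 (l(u) = 2 + (12 - u)/3 = 2 + (4 - u/3) = 6 - u/3)
l(-21)*(-3 + Z(6))² = (6 - ⅓*(-21))*(-3 - 2)² = (6 + 7)*(-5)² = 13*25 = 325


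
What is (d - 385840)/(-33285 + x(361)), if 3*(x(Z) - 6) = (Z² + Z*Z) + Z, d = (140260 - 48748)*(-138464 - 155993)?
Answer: -13473367412/26861 ≈ -5.0160e+5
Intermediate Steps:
d = -26946348984 (d = 91512*(-294457) = -26946348984)
x(Z) = 6 + Z/3 + 2*Z²/3 (x(Z) = 6 + ((Z² + Z*Z) + Z)/3 = 6 + ((Z² + Z²) + Z)/3 = 6 + (2*Z² + Z)/3 = 6 + (Z + 2*Z²)/3 = 6 + (Z/3 + 2*Z²/3) = 6 + Z/3 + 2*Z²/3)
(d - 385840)/(-33285 + x(361)) = (-26946348984 - 385840)/(-33285 + (6 + (⅓)*361 + (⅔)*361²)) = -26946734824/(-33285 + (6 + 361/3 + (⅔)*130321)) = -26946734824/(-33285 + (6 + 361/3 + 260642/3)) = -26946734824/(-33285 + 87007) = -26946734824/53722 = -26946734824*1/53722 = -13473367412/26861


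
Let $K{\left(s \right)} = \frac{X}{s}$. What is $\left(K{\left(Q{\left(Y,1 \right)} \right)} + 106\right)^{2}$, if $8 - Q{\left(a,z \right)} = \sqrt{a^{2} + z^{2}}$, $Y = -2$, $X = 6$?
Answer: $\frac{39715384}{3481} + \frac{75624 \sqrt{5}}{3481} \approx 11458.0$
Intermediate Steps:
$Q{\left(a,z \right)} = 8 - \sqrt{a^{2} + z^{2}}$
$K{\left(s \right)} = \frac{6}{s}$
$\left(K{\left(Q{\left(Y,1 \right)} \right)} + 106\right)^{2} = \left(\frac{6}{8 - \sqrt{\left(-2\right)^{2} + 1^{2}}} + 106\right)^{2} = \left(\frac{6}{8 - \sqrt{4 + 1}} + 106\right)^{2} = \left(\frac{6}{8 - \sqrt{5}} + 106\right)^{2} = \left(106 + \frac{6}{8 - \sqrt{5}}\right)^{2}$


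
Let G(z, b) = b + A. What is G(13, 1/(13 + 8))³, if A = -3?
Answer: -238328/9261 ≈ -25.735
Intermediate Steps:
G(z, b) = -3 + b (G(z, b) = b - 3 = -3 + b)
G(13, 1/(13 + 8))³ = (-3 + 1/(13 + 8))³ = (-3 + 1/21)³ = (-62/21)³ = -238328/9261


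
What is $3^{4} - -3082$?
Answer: $3163$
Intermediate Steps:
$3^{4} - -3082 = 81 + 3082 = 3163$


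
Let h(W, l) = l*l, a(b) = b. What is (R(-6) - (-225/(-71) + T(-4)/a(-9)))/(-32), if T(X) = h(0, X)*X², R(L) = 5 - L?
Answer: -5795/5112 ≈ -1.1336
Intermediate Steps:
h(W, l) = l²
T(X) = X⁴ (T(X) = X²*X² = X⁴)
(R(-6) - (-225/(-71) + T(-4)/a(-9)))/(-32) = ((5 - 1*(-6)) - (-225/(-71) + (-4)⁴/(-9)))/(-32) = ((5 + 6) - (-225*(-1/71) + 256*(-⅑)))*(-1/32) = (11 - (225/71 - 256/9))*(-1/32) = (11 - 1*(-16151/639))*(-1/32) = (11 + 16151/639)*(-1/32) = (23180/639)*(-1/32) = -5795/5112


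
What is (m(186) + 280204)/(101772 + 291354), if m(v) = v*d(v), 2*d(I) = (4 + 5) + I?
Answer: 298339/393126 ≈ 0.75889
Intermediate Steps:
d(I) = 9/2 + I/2 (d(I) = ((4 + 5) + I)/2 = (9 + I)/2 = 9/2 + I/2)
m(v) = v*(9/2 + v/2)
(m(186) + 280204)/(101772 + 291354) = ((½)*186*(9 + 186) + 280204)/(101772 + 291354) = ((½)*186*195 + 280204)/393126 = (18135 + 280204)*(1/393126) = 298339*(1/393126) = 298339/393126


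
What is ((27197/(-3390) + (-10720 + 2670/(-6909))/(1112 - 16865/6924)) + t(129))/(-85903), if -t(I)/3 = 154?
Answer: 28771258226124913/5152422751644989730 ≈ 0.0055840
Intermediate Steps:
t(I) = -462 (t(I) = -3*154 = -462)
((27197/(-3390) + (-10720 + 2670/(-6909))/(1112 - 16865/6924)) + t(129))/(-85903) = ((27197/(-3390) + (-10720 + 2670/(-6909))/(1112 - 16865/6924)) - 462)/(-85903) = ((27197*(-1/3390) + (-10720 + 2670*(-1/6909))/(1112 - 16865*1/6924)) - 462)*(-1/85903) = ((-27197/3390 + (-10720 - 890/2303)/(1112 - 16865/6924)) - 462)*(-1/85903) = ((-27197/3390 - 24689050/(2303*7682623/6924)) - 462)*(-1/85903) = ((-27197/3390 - 24689050/2303*6924/7682623) - 462)*(-1/85903) = ((-27197/3390 - 170946982200/17693080769) - 462)*(-1/85903) = (-1060708987332493/59979543806910 - 462)*(-1/85903) = -28771258226124913/59979543806910*(-1/85903) = 28771258226124913/5152422751644989730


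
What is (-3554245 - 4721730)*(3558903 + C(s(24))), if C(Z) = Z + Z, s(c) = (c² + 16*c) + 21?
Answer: -29469629718375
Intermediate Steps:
s(c) = 21 + c² + 16*c
C(Z) = 2*Z
(-3554245 - 4721730)*(3558903 + C(s(24))) = (-3554245 - 4721730)*(3558903 + 2*(21 + 24² + 16*24)) = -8275975*(3558903 + 2*(21 + 576 + 384)) = -8275975*(3558903 + 2*981) = -8275975*(3558903 + 1962) = -8275975*3560865 = -29469629718375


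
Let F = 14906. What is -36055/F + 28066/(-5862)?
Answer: -314853103/43689486 ≈ -7.2066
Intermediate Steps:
-36055/F + 28066/(-5862) = -36055/14906 + 28066/(-5862) = -36055*1/14906 + 28066*(-1/5862) = -36055/14906 - 14033/2931 = -314853103/43689486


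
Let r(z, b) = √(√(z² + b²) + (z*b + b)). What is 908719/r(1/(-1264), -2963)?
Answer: 3634876*√79/√(-3742269 + 5*√561070509353) ≈ 5.9352e+5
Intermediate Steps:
r(z, b) = √(b + √(b² + z²) + b*z) (r(z, b) = √(√(b² + z²) + (b*z + b)) = √(√(b² + z²) + (b + b*z)) = √(b + √(b² + z²) + b*z))
908719/r(1/(-1264), -2963) = 908719/(√(-2963 + √((-2963)² + (1/(-1264))²) - 2963/(-1264))) = 908719/(√(-2963 + √(8779369 + (-1/1264)²) - 2963*(-1/1264))) = 908719/(√(-2963 + √(8779369 + 1/1597696) + 2963/1264)) = 908719/(√(-2963 + √(14026762733825/1597696) + 2963/1264)) = 908719/(√(-2963 + 5*√561070509353/1264 + 2963/1264)) = 908719/(√(-3742269/1264 + 5*√561070509353/1264)) = 908719/√(-3742269/1264 + 5*√561070509353/1264)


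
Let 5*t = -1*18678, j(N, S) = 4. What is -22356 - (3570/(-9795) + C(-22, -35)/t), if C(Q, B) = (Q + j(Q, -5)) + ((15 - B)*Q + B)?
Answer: -272669504485/12196734 ≈ -22356.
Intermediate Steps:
C(Q, B) = 4 + B + Q + Q*(15 - B) (C(Q, B) = (Q + 4) + ((15 - B)*Q + B) = (4 + Q) + (Q*(15 - B) + B) = (4 + Q) + (B + Q*(15 - B)) = 4 + B + Q + Q*(15 - B))
t = -18678/5 (t = (-1*18678)/5 = (⅕)*(-18678) = -18678/5 ≈ -3735.6)
-22356 - (3570/(-9795) + C(-22, -35)/t) = -22356 - (3570/(-9795) + (4 - 35 + 16*(-22) - 1*(-35)*(-22))/(-18678/5)) = -22356 - (3570*(-1/9795) + (4 - 35 - 352 - 770)*(-5/18678)) = -22356 - (-238/653 - 1153*(-5/18678)) = -22356 - (-238/653 + 5765/18678) = -22356 - 1*(-680819/12196734) = -22356 + 680819/12196734 = -272669504485/12196734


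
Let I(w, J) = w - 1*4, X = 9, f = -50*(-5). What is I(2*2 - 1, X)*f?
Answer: -250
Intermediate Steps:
f = 250
I(w, J) = -4 + w (I(w, J) = w - 4 = -4 + w)
I(2*2 - 1, X)*f = (-4 + (2*2 - 1))*250 = (-4 + (4 - 1))*250 = (-4 + 3)*250 = -1*250 = -250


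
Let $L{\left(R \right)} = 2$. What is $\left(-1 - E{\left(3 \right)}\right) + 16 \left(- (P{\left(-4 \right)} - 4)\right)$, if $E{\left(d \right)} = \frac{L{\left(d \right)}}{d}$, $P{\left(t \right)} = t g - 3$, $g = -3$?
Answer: $- \frac{245}{3} \approx -81.667$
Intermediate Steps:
$P{\left(t \right)} = -3 - 3 t$ ($P{\left(t \right)} = t \left(-3\right) - 3 = - 3 t - 3 = -3 - 3 t$)
$E{\left(d \right)} = \frac{2}{d}$
$\left(-1 - E{\left(3 \right)}\right) + 16 \left(- (P{\left(-4 \right)} - 4)\right) = \left(-1 - \frac{2}{3}\right) + 16 \left(- (\left(-3 - -12\right) - 4)\right) = \left(-1 - 2 \cdot \frac{1}{3}\right) + 16 \left(- (\left(-3 + 12\right) - 4)\right) = \left(-1 - \frac{2}{3}\right) + 16 \left(- (9 - 4)\right) = \left(-1 - \frac{2}{3}\right) + 16 \left(\left(-1\right) 5\right) = - \frac{5}{3} + 16 \left(-5\right) = - \frac{5}{3} - 80 = - \frac{245}{3}$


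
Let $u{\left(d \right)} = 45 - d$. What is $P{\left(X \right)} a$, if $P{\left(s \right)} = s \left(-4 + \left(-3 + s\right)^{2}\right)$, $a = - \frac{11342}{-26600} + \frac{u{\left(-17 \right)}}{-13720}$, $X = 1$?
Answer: $0$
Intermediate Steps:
$a = \frac{137467}{325850}$ ($a = - \frac{11342}{-26600} + \frac{45 - -17}{-13720} = \left(-11342\right) \left(- \frac{1}{26600}\right) + \left(45 + 17\right) \left(- \frac{1}{13720}\right) = \frac{5671}{13300} + 62 \left(- \frac{1}{13720}\right) = \frac{5671}{13300} - \frac{31}{6860} = \frac{137467}{325850} \approx 0.42187$)
$P{\left(X \right)} a = 1 \left(-4 + \left(-3 + 1\right)^{2}\right) \frac{137467}{325850} = 1 \left(-4 + \left(-2\right)^{2}\right) \frac{137467}{325850} = 1 \left(-4 + 4\right) \frac{137467}{325850} = 1 \cdot 0 \cdot \frac{137467}{325850} = 0 \cdot \frac{137467}{325850} = 0$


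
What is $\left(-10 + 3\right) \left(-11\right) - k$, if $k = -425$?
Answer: $502$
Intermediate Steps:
$\left(-10 + 3\right) \left(-11\right) - k = \left(-10 + 3\right) \left(-11\right) - -425 = \left(-7\right) \left(-11\right) + 425 = 77 + 425 = 502$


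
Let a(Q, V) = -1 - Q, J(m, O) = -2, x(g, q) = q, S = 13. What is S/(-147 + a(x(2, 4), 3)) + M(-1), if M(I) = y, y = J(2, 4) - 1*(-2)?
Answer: -13/152 ≈ -0.085526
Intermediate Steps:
y = 0 (y = -2 - 1*(-2) = -2 + 2 = 0)
M(I) = 0
S/(-147 + a(x(2, 4), 3)) + M(-1) = 13/(-147 + (-1 - 1*4)) + 0 = 13/(-147 + (-1 - 4)) + 0 = 13/(-147 - 5) + 0 = 13/(-152) + 0 = -1/152*13 + 0 = -13/152 + 0 = -13/152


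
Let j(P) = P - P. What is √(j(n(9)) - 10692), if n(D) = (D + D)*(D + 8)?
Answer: 18*I*√33 ≈ 103.4*I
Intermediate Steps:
n(D) = 2*D*(8 + D) (n(D) = (2*D)*(8 + D) = 2*D*(8 + D))
j(P) = 0
√(j(n(9)) - 10692) = √(0 - 10692) = √(-10692) = 18*I*√33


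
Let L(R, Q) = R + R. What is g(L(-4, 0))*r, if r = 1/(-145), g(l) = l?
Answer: 8/145 ≈ 0.055172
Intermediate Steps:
L(R, Q) = 2*R
r = -1/145 ≈ -0.0068966
g(L(-4, 0))*r = (2*(-4))*(-1/145) = -8*(-1/145) = 8/145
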